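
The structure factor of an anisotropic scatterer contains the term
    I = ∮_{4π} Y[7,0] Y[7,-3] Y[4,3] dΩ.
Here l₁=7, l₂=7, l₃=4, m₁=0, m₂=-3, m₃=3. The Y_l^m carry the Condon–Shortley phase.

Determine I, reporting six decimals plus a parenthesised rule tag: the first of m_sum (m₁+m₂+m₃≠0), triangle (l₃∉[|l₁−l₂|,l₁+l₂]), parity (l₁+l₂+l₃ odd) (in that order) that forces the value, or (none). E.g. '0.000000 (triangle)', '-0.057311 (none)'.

0.094835 (none)

Rules hold: Σm=0, L=18 even, 0≤4≤14.
N = 15·15·9 = 2025
Δ = 10!·4!·4!/19! = 1/58198140
Racah Σ t=3..7: t=3:−1/17418240 t=4:+1/622080 t=5:−1/230400 t=6:+1/622080 t=7:−1/17418240 = -1/806400
⇒ 3j(7 7 4; 0 0 0)² = 2268/230945, sgn -1
Racah Σ t=3..4: t=3:−1/4354560 t=4:+1/2488320 = 1/5806080
⇒ 3j(7 7 4; 0 -3 3)² = 525/92378, sgn -1
4πI² = N·(3j₀)²·(3jₘ)² = 241116750/2133423721
I = +1·√(0.113019/4π) = 0.09483534
No selection rule forces the value: the integral is nonzero (none).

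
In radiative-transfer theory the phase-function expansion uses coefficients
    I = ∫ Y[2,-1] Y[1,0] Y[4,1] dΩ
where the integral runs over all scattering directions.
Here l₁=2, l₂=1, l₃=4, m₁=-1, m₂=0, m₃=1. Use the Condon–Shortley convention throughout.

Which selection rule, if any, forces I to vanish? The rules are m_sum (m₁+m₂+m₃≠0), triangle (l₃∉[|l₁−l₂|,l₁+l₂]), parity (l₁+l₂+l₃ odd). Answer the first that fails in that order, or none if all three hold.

triangle

azimuthal sum: -1 + 0 + 1 = 0  ✓
l₃ must lie in [1,3]; have l₃=4  ✗
L = 2 + 1 + 4 = 7 (odd)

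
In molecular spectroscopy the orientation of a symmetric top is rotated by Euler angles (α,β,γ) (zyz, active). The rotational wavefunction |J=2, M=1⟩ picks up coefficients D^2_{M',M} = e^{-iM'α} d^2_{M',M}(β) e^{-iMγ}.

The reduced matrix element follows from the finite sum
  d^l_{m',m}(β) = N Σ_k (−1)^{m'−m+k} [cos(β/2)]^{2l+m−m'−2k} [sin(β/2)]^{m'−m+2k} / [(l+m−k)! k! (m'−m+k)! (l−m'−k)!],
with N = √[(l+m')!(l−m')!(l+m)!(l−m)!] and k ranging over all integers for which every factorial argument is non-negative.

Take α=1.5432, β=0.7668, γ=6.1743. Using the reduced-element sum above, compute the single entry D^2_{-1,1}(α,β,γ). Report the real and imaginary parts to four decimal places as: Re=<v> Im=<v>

Re=-0.0277 Im=0.3403

D^2_{-1,1}(1.5432,0.7668,6.1743) = e^{-i·-1·1.5432}·d^2_{-1,1}(0.7668)·e^{-i·1·6.1743}. Compute d first:
Half-angle: c=0.927398, s=0.374076. N=√(1·6·6·1)=6.000000
Admissible k: 2..3 (factorial args all ≥0)
  k=2: (−1)^0·6.0000/(2)·0.9274^2·0.3741^2 = +0.361055
  k=3: (−1)^1·6.0000/(6)·0.9274^0·0.3741^4 = -0.019581
d^2_{-1,1}(0.7668) = +0.361055 -0.019581 = +0.341473
D = (+0.027593+0.999619i)·(+0.341473)·(+0.994078+0.108670i) = -0.027727+0.340346i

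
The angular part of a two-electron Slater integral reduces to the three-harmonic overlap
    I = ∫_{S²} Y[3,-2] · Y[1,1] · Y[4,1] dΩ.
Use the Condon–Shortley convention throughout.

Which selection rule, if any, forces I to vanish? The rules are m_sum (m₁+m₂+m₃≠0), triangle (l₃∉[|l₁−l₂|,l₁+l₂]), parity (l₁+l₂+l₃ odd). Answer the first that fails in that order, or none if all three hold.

Σmᵢ = 0  ✓
l₃∈[|l₁−l₂|,l₁+l₂]=[2,4], have l₃=4  ✓
Σlᵢ = 8 ⇒ even  ✓

none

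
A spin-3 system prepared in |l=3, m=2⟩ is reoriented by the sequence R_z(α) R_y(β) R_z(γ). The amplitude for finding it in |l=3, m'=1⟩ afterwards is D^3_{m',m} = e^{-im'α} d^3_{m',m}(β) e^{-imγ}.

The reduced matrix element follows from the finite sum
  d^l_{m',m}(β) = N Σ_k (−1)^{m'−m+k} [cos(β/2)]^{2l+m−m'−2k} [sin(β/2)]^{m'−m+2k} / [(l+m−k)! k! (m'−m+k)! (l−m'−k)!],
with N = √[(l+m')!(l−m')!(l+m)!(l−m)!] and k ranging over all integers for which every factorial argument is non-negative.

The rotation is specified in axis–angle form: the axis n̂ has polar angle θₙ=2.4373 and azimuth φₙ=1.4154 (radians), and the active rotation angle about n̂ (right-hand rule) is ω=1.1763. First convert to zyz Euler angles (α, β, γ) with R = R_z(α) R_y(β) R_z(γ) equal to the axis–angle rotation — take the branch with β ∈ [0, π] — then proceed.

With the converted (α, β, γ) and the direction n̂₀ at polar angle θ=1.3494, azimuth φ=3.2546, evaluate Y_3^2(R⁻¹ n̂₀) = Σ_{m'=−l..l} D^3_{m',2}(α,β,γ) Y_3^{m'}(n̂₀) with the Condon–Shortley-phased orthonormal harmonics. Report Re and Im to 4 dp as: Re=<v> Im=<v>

Re=0.1640 Im=-0.2442

Axis–angle → zyz. n̂ = (sinθₙcosφₙ, sinθₙsinφₙ, cosθₙ) = (+0.100214, +0.639693, -0.762070), ω = 1.1763.
R = I cosω + sinω [n̂]ₓ + (1−cosω) n̂n̂ᵀ gives
  R = [+0.390526, +0.743003, +0.543540; -0.664068, +0.636274, -0.392643; -0.637576, -0.207610, +0.741886]
β = atan2(√(R₁₃²+R₂₃²), R₃₃) = 0.734917; α = atan2(R₂₃, R₁₃) mod 2π = 5.657596; γ = atan2(R₃₂, −R₃₁) mod 2π = 5.968389
Need the full column D^3_{m',2} for m'=−3..3 at α=5.6576, β=0.7349, γ=5.9684.
cos(β/2)=0.933243, sin(β/2)=0.359245
d^3_{-3,2}: single k=5 term ⇒ +0.013678;  D = +0.004350-0.012968i
d^3_{-2,2}: k∈[4..5] ⇒ +0.072531 -0.002150 = +0.070381;  D = +0.057217-0.040985i
d^3_{-1,2}: k∈[3..4] ⇒ +0.238334 -0.017658 = +0.220676;  D = +0.220674+0.000884i
d^3_{0,2}: k∈[2..3] ⇒ +0.536194 -0.079454 = +0.456740;  D = +0.369168+0.268936i
d^3_{1,2}: k∈[1..2] ⇒ +0.804202 -0.238334 = +0.565867;  D = +0.175645+0.537917i
d^3_{2,2}: k∈[0..1] ⇒ +0.660647 -0.489475 = +0.171171;  D = -0.052213+0.163013i
d^3_{3,2}: single k=0 term ⇒ -0.622932;  D = +0.501420-0.369625i
Y_3^{m'}(θ=1.3494,φ=3.2546) and Σ D·Y over m':
  (+0.0043-0.0130i)·(-0.3654+0.1288i)  (+0.0572-0.0410i)·(+0.2082-0.0479i)  (+0.2207+0.0009i)·(+0.2377-0.0270i)  (+0.3692+0.2689i)·(-0.2261+0.0000i)  (+0.1756+0.5379i)·(-0.2377-0.0270i)  (-0.0522+0.1630i)·(+0.2082+0.0479i)  (+0.5014-0.3696i)·(+0.3654+0.1288i)
Y_3^2(R⁻¹ n̂) = +0.163962-0.244155i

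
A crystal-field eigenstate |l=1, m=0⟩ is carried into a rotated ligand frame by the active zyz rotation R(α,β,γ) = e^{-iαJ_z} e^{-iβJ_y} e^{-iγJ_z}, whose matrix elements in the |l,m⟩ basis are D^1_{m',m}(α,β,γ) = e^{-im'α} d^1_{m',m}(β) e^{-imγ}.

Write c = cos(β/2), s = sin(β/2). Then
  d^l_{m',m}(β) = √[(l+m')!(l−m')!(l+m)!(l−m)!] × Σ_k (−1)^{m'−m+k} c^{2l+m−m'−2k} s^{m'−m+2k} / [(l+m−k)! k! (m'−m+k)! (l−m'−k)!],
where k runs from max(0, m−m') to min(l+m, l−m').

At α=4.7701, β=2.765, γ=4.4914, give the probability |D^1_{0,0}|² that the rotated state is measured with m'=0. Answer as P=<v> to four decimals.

D^1_{0,0}(4.7701,2.7650,4.4914) = e^{-i·0·4.7701}·d^1_{0,0}(2.7650)·e^{-i·0·4.4914}. Compute d first:
Half-angle: c=0.187186, s=0.982325. N=√(1·1·1·1)=1.000000
Admissible k: 0..1 (factorial args all ≥0)
  k=0: (−1)^0·1.0000/(1)·0.1872^2·0.9823^0 = +0.035038
  k=1: (−1)^1·1.0000/(1)·0.1872^0·0.9823^2 = -0.964962
d^1_{0,0}(2.7650) = +0.035038 -0.964962 = -0.929923
|D^1_{0,0}|² = |d^1_{0,0}(β)|² = (-0.929923)² = 0.864757 (the z-rotation phases have unit modulus)

P=0.8648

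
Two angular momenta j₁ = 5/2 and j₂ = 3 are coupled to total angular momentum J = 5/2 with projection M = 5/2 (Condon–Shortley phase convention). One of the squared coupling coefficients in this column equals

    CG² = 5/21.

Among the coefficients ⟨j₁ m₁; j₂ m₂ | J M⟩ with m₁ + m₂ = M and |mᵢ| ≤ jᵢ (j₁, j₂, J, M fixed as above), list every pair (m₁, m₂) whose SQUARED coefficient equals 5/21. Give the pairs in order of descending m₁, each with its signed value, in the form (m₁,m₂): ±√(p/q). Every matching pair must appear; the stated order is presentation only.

Admissible pairs with m₁+m₂ = M = 5/2: (-1/2,3), (1/2,2), (3/2,1), (5/2,0)
  (m₁,m₂)=(5/2,0): CG² = 5/42, CG = +√(5/42)
  (m₁,m₂)=(3/2,1): CG² = 2/7, CG = −√(2/7)
  (m₁,m₂)=(1/2,2): CG² = 5/14, CG = +√(5/14)
  (m₁,m₂)=(-1/2,3): CG² = 5/21, CG = −√(5/21)   ← matches the target
Pairs with CG² = 5/21: (-1/2,3): −√(5/21)

(-1/2,3): −√(5/21)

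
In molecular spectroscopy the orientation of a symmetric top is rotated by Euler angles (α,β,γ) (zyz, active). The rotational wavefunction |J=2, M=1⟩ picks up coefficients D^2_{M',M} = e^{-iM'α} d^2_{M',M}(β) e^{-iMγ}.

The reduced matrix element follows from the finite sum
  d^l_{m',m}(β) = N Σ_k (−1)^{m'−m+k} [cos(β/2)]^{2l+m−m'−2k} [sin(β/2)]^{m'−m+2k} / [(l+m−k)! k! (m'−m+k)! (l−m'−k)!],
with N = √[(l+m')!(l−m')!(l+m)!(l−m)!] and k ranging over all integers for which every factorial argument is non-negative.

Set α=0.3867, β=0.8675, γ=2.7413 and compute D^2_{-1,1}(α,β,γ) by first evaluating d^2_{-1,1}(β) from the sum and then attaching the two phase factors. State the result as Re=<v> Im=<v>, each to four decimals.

Split into d^2_{-1,1}(β=0.8675) × two z-phases.
With c≡cos(β/2)=0.907396 and s≡sin(β/2)=0.420276, N=[1·6·6·1]^{1/2}=6.000000
Admissible k: 2..3 (factorial args all ≥0)
  k=2: (−1)^0·6.0000/(2)·0.9074^2·0.4203^2 = +0.436300
  k=3: (−1)^1·6.0000/(6)·0.9074^0·0.4203^4 = -0.031199
d^2_{-1,1}(0.8675) = +0.436300 -0.031199 = +0.405101
D = (+0.926159+0.377134i)·(+0.405101)·(-0.920947-0.389688i) = -0.285993-0.286906i

Re=-0.2860 Im=-0.2869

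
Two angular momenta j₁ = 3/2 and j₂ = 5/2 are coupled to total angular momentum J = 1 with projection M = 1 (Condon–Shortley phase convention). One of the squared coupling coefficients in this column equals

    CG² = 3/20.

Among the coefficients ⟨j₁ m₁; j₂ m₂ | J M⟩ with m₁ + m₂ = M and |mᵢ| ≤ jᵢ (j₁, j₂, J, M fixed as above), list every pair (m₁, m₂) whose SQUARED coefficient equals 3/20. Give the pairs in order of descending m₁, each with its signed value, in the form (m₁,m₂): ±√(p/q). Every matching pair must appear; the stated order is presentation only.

Admissible pairs with m₁+m₂ = M = 1: (-3/2,5/2), (-1/2,3/2), (1/2,1/2), (3/2,-1/2)
  (m₁,m₂)=(3/2,-1/2): CG² = 1/20, CG = +√(1/20)
  (m₁,m₂)=(1/2,1/2): CG² = 3/20, CG = −√(3/20)   ← matches the target
  (m₁,m₂)=(-1/2,3/2): CG² = 3/10, CG = +√(3/10)
  (m₁,m₂)=(-3/2,5/2): CG² = 1/2, CG = −√(1/2)
Pairs with CG² = 3/20: (1/2,1/2): −√(3/20)

(1/2,1/2): −√(3/20)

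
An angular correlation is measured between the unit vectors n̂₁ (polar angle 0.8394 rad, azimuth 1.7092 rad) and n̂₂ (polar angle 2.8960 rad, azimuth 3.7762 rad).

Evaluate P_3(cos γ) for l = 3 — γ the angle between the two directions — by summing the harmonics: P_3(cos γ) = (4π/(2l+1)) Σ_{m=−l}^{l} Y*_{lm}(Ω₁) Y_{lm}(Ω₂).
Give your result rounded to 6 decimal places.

0.112343

Expand P_3 via completeness: Σ_{m} conj(Y_{3,m}) at Ω₁ times Y_{3,m} at Ω₂ —
  term(m=-3) = +0.001028+0.000085i   from Y*(Ω₁)=+0.069379-0.157380i, Y(Ω₂)=+0.001960+0.005667i
  term(m=-2) = +0.012112-0.018552i   from Y*(Ω₁)=-0.363694-0.103326i, Y(Ω₂)=-0.017406+0.055955i
  term(m=-1) = -0.041015-0.075760i   from Y*(Ω₁)=-0.040833+0.293139i, Y(Ω₂)=-0.234405+0.172568i
  term(m=+0) = +0.118330+0.000000i   from Y*(Ω₁)=-0.191792-0.000000i, Y(Ω₂)=-0.616969+0.000000i
  term(m=+1) = -0.041015+0.075760i   from Y*(Ω₁)=+0.040833+0.293139i, Y(Ω₂)=+0.234405+0.172568i
  term(m=+2) = +0.012112+0.018552i   from Y*(Ω₁)=-0.363694+0.103326i, Y(Ω₂)=-0.017406-0.055955i
  term(m=+3) = +0.001028-0.000085i   from Y*(Ω₁)=-0.069379-0.157380i, Y(Ω₂)=-0.001960+0.005667i
Accumulated sum +0.062580-0.000000i; after 4π/(2l+1) scaling, +0.112343-0.000000i ⇒ P_3 = 0.112343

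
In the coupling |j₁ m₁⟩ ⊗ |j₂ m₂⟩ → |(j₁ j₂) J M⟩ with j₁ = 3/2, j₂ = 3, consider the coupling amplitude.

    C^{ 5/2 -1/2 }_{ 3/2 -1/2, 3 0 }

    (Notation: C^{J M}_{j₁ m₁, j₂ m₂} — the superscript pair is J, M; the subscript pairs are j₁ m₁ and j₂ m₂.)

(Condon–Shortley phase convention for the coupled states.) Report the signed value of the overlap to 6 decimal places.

√[6·2!1!4!/8! · 1!2!3!3!2!3!] = √(216/35)
  +(−1)^1/∏(1,1,1,2,0,2)! = -1/4  (running -1/4)
  +(−1)^2/∏(2,0,0,1,1,3)! = 1/12  (running -1/6)
⟨..|..⟩ = √(216/35)·(-1/6) = -0.414039

−√(6/35) = -0.414039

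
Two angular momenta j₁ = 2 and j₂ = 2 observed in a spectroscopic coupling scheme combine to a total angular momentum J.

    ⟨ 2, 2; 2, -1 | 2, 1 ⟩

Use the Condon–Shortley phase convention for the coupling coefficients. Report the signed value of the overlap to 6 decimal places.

j₁+j₂−J=2  J+j₁−j₂=2  J−j₁+j₂=2  j₁+j₂+J+1=7
(j₁±m₁, j₂±m₂, J±M) = (4,0,1,3,3,1)
P² = 48/7
sum k=0..0:
  [0] +1/4 = 1/4
S = 1/4
C² = P²·S² = 3/7 ; C = +0.654654

+√(3/7) ≈ +0.654654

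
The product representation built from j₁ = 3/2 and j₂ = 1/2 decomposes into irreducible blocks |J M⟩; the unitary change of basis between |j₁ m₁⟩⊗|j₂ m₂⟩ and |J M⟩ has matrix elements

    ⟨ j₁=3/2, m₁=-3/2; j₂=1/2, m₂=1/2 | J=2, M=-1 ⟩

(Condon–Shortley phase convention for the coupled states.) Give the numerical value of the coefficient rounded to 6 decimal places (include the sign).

+√(1/4) = +0.500000

j₁+j₂−J=0  J+j₁−j₂=3  J−j₁+j₂=1  j₁+j₂+J+1=5
(j₁±m₁, j₂±m₂, J±M) = (0,3,1,0,1,3)
P² = 9
sum k=0..0:
  [0] +1/6 = 1/6
S = 1/6
C² = P²·S² = 1/4 ; C = +0.500000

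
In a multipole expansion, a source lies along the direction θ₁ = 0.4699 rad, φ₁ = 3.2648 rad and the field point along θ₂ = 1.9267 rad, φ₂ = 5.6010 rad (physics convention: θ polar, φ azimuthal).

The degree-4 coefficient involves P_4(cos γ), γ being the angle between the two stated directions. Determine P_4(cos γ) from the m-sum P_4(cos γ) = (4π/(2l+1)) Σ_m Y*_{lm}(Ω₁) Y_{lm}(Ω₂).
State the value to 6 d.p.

-0.411272

Summing Y*_{l m}(θ₁,φ₁)·Y_{l m}(θ₂,φ₂) over m ∈ [−4, 4]; prefactor 4π/(2·4+1) = 1.396263:
  m=-4: (0.01639 + 0.00880j) × (-0.31290 + 0.13706j) = -0.00633 - 0.00051j  (running Σ = -0.00633 - 0.00051j)
  m=-3: (-0.09661 - 0.03743j) × (0.16450 - 0.31928j) = -0.02784 + 0.02469j  (running Σ = -0.03418 + 0.02418j)
  m=-2: (0.30362 + 0.07637j) × (-0.00904 - 0.04319j) = 0.00055 - 0.01380j  (running Σ = -0.03362 + 0.01038j)
  m=-1: (-0.48615 - 0.06020j) × (0.25787 + 0.20946j) = -0.11275 - 0.11736j  (running Σ = -0.14638 - 0.10698j)
  m=0: (0.13437 + 0.00000j) × (-0.01337 + 0.00000j) = -0.00180 + 0.00000j  (running Σ = -0.14817 - 0.10698j)
  m=1: (0.48615 - 0.06020j) × (-0.25787 + 0.20946j) = -0.11275 + 0.11736j  (running Σ = -0.26093 + 0.01038j)
  m=2: (0.30362 - 0.07637j) × (-0.00904 + 0.04319j) = 0.00055 + 0.01380j  (running Σ = -0.26038 + 0.02418j)
  m=3: (0.09661 - 0.03743j) × (-0.16450 - 0.31928j) = -0.02784 - 0.02469j  (running Σ = -0.28822 - 0.00051j)
  m=4: (0.01639 - 0.00880j) × (-0.31290 - 0.13706j) = -0.00633 + 0.00051j  (running Σ = -0.29455 - 0.00000j)
Accumulated sum -0.29455 - 0.00000j; after 4π/(2l+1) scaling, -0.41127 - 0.00000j ⇒ P_4 = -0.411272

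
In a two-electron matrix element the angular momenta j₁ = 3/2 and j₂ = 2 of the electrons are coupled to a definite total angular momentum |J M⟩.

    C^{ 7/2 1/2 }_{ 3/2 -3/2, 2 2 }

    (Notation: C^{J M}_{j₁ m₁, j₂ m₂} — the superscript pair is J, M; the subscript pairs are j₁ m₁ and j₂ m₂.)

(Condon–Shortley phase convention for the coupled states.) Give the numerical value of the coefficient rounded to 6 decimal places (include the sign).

√[8·0!3!4!/8! · 0!3!4!0!4!3!] = √(20736/35)
  +(−1)^0/∏(0,0,3,4,0,0)! = 1/144  (running 1/144)
⟨..|..⟩ = √(20736/35)·(1/144) = +0.169031

+√(1/35) ≈ +0.169031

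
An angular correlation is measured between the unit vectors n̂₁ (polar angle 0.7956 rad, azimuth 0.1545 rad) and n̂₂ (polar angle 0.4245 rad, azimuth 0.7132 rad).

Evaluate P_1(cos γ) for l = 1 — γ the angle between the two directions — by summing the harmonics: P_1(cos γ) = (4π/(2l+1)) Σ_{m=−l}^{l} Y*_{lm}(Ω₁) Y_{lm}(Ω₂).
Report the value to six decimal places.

Expand P_1 via completeness: Σ_{m} conj(Y_{1,m}) at Ω₁ times Y_{1,m} at Ω₂ —
  [-1]  conj(Y_{1,-1})(Ω₁) = +0.243841+0.037976i ; Y_{1,-1}(Ω₂) = +0.107615-0.093099i ; Δ = +0.029777-0.018615i
  [+0]  conj(Y_{1,0})(Ω₁) = +0.341952-0.000000i ; Y_{1,0}(Ω₂) = +0.445236+0.000000i ; Δ = +0.152249+0.000000i
  [+1]  conj(Y_{1,1})(Ω₁) = -0.243841+0.037976i ; Y_{1,1}(Ω₂) = -0.107615-0.093099i ; Δ = +0.029777+0.018615i
Σ over m = +0.211802+0.000000i; ×(4π/3) → +0.887196+0.000000i. Real part: 0.887196

0.887196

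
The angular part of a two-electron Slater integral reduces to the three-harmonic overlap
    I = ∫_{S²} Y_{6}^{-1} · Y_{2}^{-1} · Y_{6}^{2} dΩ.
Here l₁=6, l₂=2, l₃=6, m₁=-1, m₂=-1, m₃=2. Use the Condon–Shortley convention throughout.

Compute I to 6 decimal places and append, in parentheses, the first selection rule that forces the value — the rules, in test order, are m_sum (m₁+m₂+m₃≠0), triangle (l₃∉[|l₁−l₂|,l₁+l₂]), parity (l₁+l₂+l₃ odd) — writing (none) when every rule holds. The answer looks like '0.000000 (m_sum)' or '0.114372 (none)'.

Checks pass: Σm=0; 14 even; l₃=6∈[4,8].
(2·6+1)(2·2+1)(2·6+1) = 845
Δ: 2! 10! 2! / 15! → 1/90090
sum: t=0:+1/69120 t=1:−1/14400 t=2:+1/69120 = -7/172800
3j²(6 2 6; 0 0 0) = Δ·Π!·Σ² = 14/715  (sign -1)
sum: t=0:+1/60480 t=1:−1/34560 = -1/80640
3j²(6 2 6; -1 -1 2) = Δ·Π!·Σ² = 6/1001  (sign -1)
combine: 4πI² = 845·14/715·6/1001 = 12/121
take √, sign +1: I = 0.08883682
No selection rule forces the value: the integral is nonzero (none).

0.088837 (none)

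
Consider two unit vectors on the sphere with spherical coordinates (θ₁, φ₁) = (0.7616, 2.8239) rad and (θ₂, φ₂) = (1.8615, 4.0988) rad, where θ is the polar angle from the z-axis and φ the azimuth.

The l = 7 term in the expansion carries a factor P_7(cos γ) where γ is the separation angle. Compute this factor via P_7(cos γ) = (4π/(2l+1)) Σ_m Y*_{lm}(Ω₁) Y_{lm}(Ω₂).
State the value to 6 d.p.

Summing Y*_{l m}(θ₁,φ₁)·Y_{l m}(θ₂,φ₂) over m ∈ [−7, 7]; prefactor 4π/(2·7+1) = 0.837758:
  m=-7: (0.022643, 0.029597) × (-0.338641, 0.150118) = (-0.012111, -0.006624)  (running Σ = (-0.012111, -0.006624))
  m=-6: (-0.048126, -0.138086) × (-0.355671, -0.213171) = (-0.012319, 0.059372)  (running Σ = (-0.024430, 0.052749))
  m=-5: (0.005893, 0.333528) × (-0.001482, -0.020087) = (0.006691, -0.000613)  (running Σ = (-0.017739, 0.052136))
  m=-4: (0.135598, -0.438311) × (-0.264638, 0.217189) = (0.059312, 0.145444)  (running Σ = (0.041573, 0.197580))
  m=-3: (-0.161353, 0.227107) × (-0.136613, -0.037804) = (0.030628, -0.024926)  (running Σ = (0.072201, 0.172654))
  m=-2: (-0.146867, 0.108299) × (0.096072, 0.268499) = (-0.043188, -0.029029)  (running Σ = (0.029013, 0.143625))
  m=-1: (0.353618, -0.116281) × (-0.105278, 0.149485) = (-0.019846, 0.065102)  (running Σ = (0.009167, 0.208727))
  m=0: (0.074852, -0.000000) × (0.265411, 0.000000) = (0.019867, 0.000000)  (running Σ = (0.029034, 0.208727))
  m=1: (-0.353618, -0.116281) × (0.105278, 0.149485) = (-0.019846, -0.065102)  (running Σ = (0.009188, 0.143625))
  m=2: (-0.146867, -0.108299) × (0.096072, -0.268499) = (-0.043188, 0.029029)  (running Σ = (-0.034000, 0.172654))
  m=3: (0.161353, 0.227107) × (0.136613, -0.037804) = (0.030628, 0.024926)  (running Σ = (-0.003372, 0.197580))
  m=4: (0.135598, 0.438311) × (-0.264638, -0.217189) = (0.059312, -0.145444)  (running Σ = (0.055940, 0.052136))
  m=5: (-0.005893, 0.333528) × (0.001482, -0.020087) = (0.006691, 0.000613)  (running Σ = (0.062631, 0.052749))
  m=6: (-0.048126, 0.138086) × (-0.355671, 0.213171) = (-0.012319, -0.059372)  (running Σ = (0.050312, -0.006624))
  m=7: (-0.022643, 0.029597) × (0.338641, 0.150118) = (-0.012111, 0.006624)  (running Σ = (0.038201, -0.000000))
Σ over m = (0.038201, -0.000000); ×(4π/15) → (0.032003, -0.000000). Real part: 0.032003

0.032003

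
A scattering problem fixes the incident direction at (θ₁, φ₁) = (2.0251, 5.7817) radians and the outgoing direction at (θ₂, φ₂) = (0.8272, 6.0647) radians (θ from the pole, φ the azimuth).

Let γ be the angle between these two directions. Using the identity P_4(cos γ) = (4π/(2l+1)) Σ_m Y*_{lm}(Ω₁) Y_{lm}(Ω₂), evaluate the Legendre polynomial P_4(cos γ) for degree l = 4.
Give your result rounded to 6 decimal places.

0.003675

Addition theorem: P_4(cos γ) = (4π/9) Σ_m Y*_{lm}(Ω₁) Y_{lm}(Ω₂), m = −4…4:
  term(m=-4) = 0.01592 - 0.03392j   from Y*(Ω₁)=-0.12162 - 0.26162j, Y(Ω₂)=0.08336 + 0.09960j
  term(m=-3) = -0.08896 + 0.10107j   from Y*(Ω₁)=-0.02642 + 0.39764j, Y(Ω₂)=0.26785 + 0.20594j
  term(m=-2) = 0.03175 - 0.02017j   from Y*(Ω₁)=0.05056 - 0.07925j, Y(Ω₂)=0.36251 + 0.16932j
  term(m=-1) = 0.01449 - 0.00421j   from Y*(Ω₁)=0.27023 - 0.14815j, Y(Ω₂)=0.04780 + 0.01061j
  term(m=+0) = 0.05625 + 0.00000j   from Y*(Ω₁)=-0.15649 + 0.00000j, Y(Ω₂)=-0.35943 + 0.00000j
  term(m=+1) = 0.01449 + 0.00421j   from Y*(Ω₁)=-0.27023 - 0.14815j, Y(Ω₂)=-0.04780 + 0.01061j
  term(m=+2) = 0.03175 + 0.02017j   from Y*(Ω₁)=0.05056 + 0.07925j, Y(Ω₂)=0.36251 - 0.16932j
  term(m=+3) = -0.08896 - 0.10107j   from Y*(Ω₁)=0.02642 + 0.39764j, Y(Ω₂)=-0.26785 + 0.20594j
  term(m=+4) = 0.01592 + 0.03392j   from Y*(Ω₁)=-0.12162 + 0.26162j, Y(Ω₂)=0.08336 - 0.09960j
Accumulated sum 0.00263 + 0.00000j; after 4π/(2l+1) scaling, 0.00368 + 0.00000j ⇒ P_4 = 0.003675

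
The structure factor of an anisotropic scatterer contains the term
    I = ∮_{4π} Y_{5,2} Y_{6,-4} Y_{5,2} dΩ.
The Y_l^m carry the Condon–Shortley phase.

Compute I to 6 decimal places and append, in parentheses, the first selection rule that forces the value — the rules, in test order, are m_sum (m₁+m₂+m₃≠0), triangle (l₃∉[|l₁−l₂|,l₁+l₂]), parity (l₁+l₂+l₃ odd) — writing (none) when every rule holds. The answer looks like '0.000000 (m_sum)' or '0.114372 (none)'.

0.137762 (none)

Rules hold: Σm=0, L=16 even, 1≤5≤11.
N = 11·13·11 = 1573
Δ = 6!·4!·6!/17! = 1/28588560
Racah Σ t=1..5: t=1:−1/345600 t=2:+1/13824 t=3:−1/5184 t=4:+1/13824 t=5:−1/345600 = -7/129600
⇒ 3j(5 6 5; 0 0 0)² = 80/7293, sgn +1
Racah Σ t=0..2: t=0:+1/207360 t=1:−1/57600 t=2:+1/207360 = -1/129600
⇒ 3j(5 6 5; 2 -4 2)² = 168/12155, sgn +1
4πI² = N·(3j₀)²·(3jₘ)² = 896/3757
I = +1·√(0.238488/4π) = 0.13776169
No selection rule forces the value: the integral is nonzero (none).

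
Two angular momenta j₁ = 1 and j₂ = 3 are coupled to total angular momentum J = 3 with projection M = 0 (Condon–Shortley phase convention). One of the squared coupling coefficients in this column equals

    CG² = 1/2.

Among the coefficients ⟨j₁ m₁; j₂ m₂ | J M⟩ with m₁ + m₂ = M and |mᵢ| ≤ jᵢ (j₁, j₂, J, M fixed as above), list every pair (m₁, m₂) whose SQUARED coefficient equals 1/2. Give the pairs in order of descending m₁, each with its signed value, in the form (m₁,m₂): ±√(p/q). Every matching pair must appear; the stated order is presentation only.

(1,-1): +√(1/2); (-1,1): −√(1/2)

Admissible pairs with m₁+m₂ = M = 0: (-1,1), (0,0), (1,-1)
  (m₁,m₂)=(1,-1): CG² = 1/2, CG = +√(1/2)   ← matches the target
  (m₁,m₂)=(0,0): CG² = 0/1, CG = 0
  (m₁,m₂)=(-1,1): CG² = 1/2, CG = −√(1/2)   ← matches the target
Pairs with CG² = 1/2: (1,-1): +√(1/2); (-1,1): −√(1/2)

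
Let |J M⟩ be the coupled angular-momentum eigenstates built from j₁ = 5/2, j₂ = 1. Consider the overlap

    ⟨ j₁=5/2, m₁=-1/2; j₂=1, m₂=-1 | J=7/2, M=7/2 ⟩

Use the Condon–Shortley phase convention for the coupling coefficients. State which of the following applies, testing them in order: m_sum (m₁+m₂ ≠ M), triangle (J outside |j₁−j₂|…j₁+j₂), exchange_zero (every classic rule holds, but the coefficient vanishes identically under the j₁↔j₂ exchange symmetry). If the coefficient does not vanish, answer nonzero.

m_sum

m-sum: m₁+m₂ = -1/2+(-1) = -3/2, M = 7/2  ✗ ⇒ coefficient is 0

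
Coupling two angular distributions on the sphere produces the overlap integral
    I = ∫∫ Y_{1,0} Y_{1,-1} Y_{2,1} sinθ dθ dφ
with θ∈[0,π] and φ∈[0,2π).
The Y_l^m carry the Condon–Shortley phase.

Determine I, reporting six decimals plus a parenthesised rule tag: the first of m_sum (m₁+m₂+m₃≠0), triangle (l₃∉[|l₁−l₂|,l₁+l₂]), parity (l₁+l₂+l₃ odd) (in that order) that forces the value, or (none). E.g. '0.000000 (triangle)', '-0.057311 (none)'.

-0.218510 (none)

Checks pass: Σm=0; 4 even; l₃=2∈[0,2].
(2·1+1)(2·1+1)(2·2+1) = 45
Δ: 0! 2! 2! / 5! → 1/30
sum: t=0:+1/1 = 1/1
3j²(1 1 2; 0 0 0) = Δ·Π!·Σ² = 2/15  (sign +1)
sum: t=0:+1/2 = 1/2
3j²(1 1 2; 0 -1 1) = Δ·Π!·Σ² = 1/10  (sign -1)
combine: 4πI² = 45·2/15·1/10 = 3/5
take √, sign -1: I = -0.21850969
No selection rule forces the value: the integral is nonzero (none).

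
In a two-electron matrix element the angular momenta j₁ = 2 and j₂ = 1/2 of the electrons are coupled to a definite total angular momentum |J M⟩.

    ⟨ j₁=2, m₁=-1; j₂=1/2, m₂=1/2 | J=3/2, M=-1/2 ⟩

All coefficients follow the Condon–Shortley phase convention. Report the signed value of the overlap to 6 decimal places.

-0.774597  (= −√(3/5))

triangle: 1!*3!*0!/5! = 6/120
(j±m)!: 1!*3!*1!*0!*1!*2! = 12
prefactor² = (2J+1)*Δ*N² = 12/5
  k=1: −1/(1!*0!*2!*0!*1!*0!) = -1/2
Σ = -1/2  ⇒  CG² = 12/5*(-1/2)² = 3/5
CG = −√(3/5) = -0.774597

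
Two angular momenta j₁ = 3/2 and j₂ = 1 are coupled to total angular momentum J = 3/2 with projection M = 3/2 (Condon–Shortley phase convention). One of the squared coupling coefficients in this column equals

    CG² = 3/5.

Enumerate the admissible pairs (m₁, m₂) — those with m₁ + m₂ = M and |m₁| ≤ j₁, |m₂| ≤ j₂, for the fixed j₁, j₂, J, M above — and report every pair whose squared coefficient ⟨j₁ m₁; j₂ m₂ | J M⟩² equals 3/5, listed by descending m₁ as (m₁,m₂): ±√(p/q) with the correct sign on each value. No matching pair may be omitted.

(3/2,0): +√(3/5)

Admissible pairs with m₁+m₂ = M = 3/2: (1/2,1), (3/2,0)
  (m₁,m₂)=(3/2,0): CG² = 3/5, CG = +√(3/5)   ← matches the target
  (m₁,m₂)=(1/2,1): CG² = 2/5, CG = −√(2/5)
Pairs with CG² = 3/5: (3/2,0): +√(3/5)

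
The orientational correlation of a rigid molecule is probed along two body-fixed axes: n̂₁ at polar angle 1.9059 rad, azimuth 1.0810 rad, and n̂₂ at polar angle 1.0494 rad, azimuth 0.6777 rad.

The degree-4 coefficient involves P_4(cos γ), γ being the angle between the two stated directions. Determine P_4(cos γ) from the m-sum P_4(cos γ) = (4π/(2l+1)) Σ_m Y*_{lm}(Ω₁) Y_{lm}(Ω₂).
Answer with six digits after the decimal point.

Addition theorem: P_4(cos γ) = (4π/9) Σ_m Y*_{lm}(Ω₁) Y_{lm}(Ω₂), m = −4…4:
  m=-4: Y*=-0.13330 - 0.32577j  Y=-0.22733 - 0.10448j  product -0.00373 + 0.08798j
  m=-3: Y*=0.34491 + 0.03510j  Y=-0.18130 - 0.36381j  product -0.04976 - 0.13185j
  m=-2: Y*=0.04039 - 0.06017j  Y=0.03960 - 0.18101j  product -0.00929 - 0.00970j
  m=-1: Y*=0.15504 + 0.29080j  Y=-0.20109 + 0.16185j  product -0.07824 - 0.03339j
  m=+0: Y*=0.01743 + 0.00000j  Y=-0.24210 + 0.00000j  product -0.00422 + 0.00000j
  m=+1: Y*=-0.15504 + 0.29080j  Y=0.20109 + 0.16185j  product -0.07824 + 0.03339j
  m=+2: Y*=0.04039 + 0.06017j  Y=0.03960 + 0.18101j  product -0.00929 + 0.00970j
  m=+3: Y*=-0.34491 + 0.03510j  Y=0.18130 - 0.36381j  product -0.04976 + 0.13185j
  m=+4: Y*=-0.13330 + 0.32577j  Y=-0.22733 + 0.10448j  product -0.00373 - 0.08798j
Total Σ_m = -0.28628 + 0.00000j. Multiply by 1.396263: -0.39973 + 0.00000j. P_4(cos γ) = -0.399729

-0.399729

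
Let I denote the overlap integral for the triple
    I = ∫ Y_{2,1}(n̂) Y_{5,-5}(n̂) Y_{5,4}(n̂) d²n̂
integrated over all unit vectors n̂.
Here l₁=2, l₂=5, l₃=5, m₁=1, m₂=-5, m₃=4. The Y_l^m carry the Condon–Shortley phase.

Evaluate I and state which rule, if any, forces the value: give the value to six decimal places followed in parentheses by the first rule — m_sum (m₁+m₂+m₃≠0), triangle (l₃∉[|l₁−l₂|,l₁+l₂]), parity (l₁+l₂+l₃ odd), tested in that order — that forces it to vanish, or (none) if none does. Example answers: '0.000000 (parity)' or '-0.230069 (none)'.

-0.187924 (none)

Checks pass: Σm=0; 12 even; l₃=5∈[3,7].
(2·2+1)(2·5+1)(2·5+1) = 605
Δ: 2! 2! 8! / 13! → 1/38610
sum: t=0:+1/2880 t=1:−1/576 t=2:+1/2880 = -1/960
3j²(2 5 5; 0 0 0) = Δ·Π!·Σ² = 10/429  (sign +1)
sum: t=0:+1/80640 = 1/80640
3j²(2 5 5; 1 -5 4) = Δ·Π!·Σ² = 9/286  (sign -1)
combine: 4πI² = 605·10/429·9/286 = 75/169
take √, sign -1: I = -0.18792404
No selection rule forces the value: the integral is nonzero (none).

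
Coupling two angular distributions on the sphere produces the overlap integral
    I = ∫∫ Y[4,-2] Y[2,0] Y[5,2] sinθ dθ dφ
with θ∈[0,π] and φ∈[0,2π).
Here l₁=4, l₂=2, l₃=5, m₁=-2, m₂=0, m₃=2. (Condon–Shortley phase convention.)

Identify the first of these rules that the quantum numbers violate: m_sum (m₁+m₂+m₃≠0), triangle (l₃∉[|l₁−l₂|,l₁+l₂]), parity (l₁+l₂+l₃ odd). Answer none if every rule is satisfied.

Σmᵢ = 0  ✓
l₃∈[|l₁−l₂|,l₁+l₂]=[2,6], have l₃=5  ✓
Σlᵢ = 11 ⇒ odd  ✗

parity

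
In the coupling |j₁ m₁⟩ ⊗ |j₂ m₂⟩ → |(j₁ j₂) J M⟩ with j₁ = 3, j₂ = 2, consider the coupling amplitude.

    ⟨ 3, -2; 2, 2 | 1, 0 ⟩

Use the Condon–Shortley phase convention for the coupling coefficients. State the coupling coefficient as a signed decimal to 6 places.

+√(1/7) = +0.377964

triangle: 4!*2!*0!/7! = 48/5040
(j±m)!: 1!*5!*4!*0!*1!*1! = 2880
prefactor² = (2J+1)*Δ*N² = 576/7
  k=4: +1/(4!*0!*1!*0!*1!*0!) = 1/24
Σ = 1/24  ⇒  CG² = 576/7*(1/24)² = 1/7
CG = +√(1/7) = +0.377964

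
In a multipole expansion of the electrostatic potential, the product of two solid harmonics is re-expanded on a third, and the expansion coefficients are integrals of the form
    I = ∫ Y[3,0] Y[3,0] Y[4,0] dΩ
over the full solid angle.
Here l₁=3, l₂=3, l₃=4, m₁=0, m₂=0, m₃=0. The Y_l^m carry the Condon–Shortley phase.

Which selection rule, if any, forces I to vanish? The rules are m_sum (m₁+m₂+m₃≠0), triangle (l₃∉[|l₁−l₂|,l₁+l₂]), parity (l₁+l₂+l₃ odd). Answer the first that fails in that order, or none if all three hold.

none

Σmᵢ = 0  ✓
l₃∈[|l₁−l₂|,l₁+l₂]=[0,6], have l₃=4  ✓
Σlᵢ = 10 ⇒ even  ✓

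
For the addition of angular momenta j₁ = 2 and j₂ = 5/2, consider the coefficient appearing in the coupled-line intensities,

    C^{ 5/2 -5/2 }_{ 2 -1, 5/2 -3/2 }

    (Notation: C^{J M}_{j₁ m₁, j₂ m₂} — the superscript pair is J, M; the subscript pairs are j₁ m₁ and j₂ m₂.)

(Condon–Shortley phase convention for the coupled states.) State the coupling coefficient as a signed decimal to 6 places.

j₁+j₂−J=2  J+j₁−j₂=2  J−j₁+j₂=3  j₁+j₂+J+1=8
(j₁±m₁, j₂±m₂, J±M) = (1,3,1,4,0,5)
P² = 432/7
sum k=1..1:
  [1] −1/12 = -1/12
S = -1/12
C² = P²·S² = 3/7 ; C = -0.654654

−√(3/7) ≈ -0.654654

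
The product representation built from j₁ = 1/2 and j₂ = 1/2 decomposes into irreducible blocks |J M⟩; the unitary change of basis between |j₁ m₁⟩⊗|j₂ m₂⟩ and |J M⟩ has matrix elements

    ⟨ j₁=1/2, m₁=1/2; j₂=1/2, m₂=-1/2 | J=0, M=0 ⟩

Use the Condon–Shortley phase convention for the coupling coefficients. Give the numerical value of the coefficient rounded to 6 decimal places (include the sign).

+√(1/2) = +0.707107

triangle: 1!*0!*0!/2! = 1/2
(j±m)!: 1!*0!*0!*1!*0!*0! = 1
prefactor² = (2J+1)*Δ*N² = 1/2
  k=0: +1/(0!*1!*0!*0!*0!*0!) = 1
Σ = 1  ⇒  CG² = 1/2*1² = 1/2
CG = +√(1/2) = +0.707107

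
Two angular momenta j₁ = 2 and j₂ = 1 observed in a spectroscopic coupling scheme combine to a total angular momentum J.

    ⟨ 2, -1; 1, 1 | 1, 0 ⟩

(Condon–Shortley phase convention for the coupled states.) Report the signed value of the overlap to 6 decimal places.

j₁+j₂−J=2  J+j₁−j₂=2  J−j₁+j₂=0  j₁+j₂+J+1=5
(j₁±m₁, j₂±m₂, J±M) = (1,3,2,0,1,1)
P² = 6/5
sum k=2..2:
  [2] +1/2 = 1/2
S = 1/2
C² = P²·S² = 3/10 ; C = +0.547723

+0.547723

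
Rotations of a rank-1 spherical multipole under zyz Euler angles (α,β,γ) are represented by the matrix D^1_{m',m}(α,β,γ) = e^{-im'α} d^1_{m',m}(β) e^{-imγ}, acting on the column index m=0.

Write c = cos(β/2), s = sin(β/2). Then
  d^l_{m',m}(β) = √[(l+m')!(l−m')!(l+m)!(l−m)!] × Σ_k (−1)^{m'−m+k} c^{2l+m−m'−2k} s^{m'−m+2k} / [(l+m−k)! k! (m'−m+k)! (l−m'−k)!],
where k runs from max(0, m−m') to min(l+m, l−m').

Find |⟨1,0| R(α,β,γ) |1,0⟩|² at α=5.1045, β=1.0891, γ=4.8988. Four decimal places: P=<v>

P=0.2146

Split into d^1_{0,0}(β=1.0891) × two z-phases.
c=cos(1.089100/2)=0.855360, s=sin(1.089100/2)=0.518033; N=√[1·1·1·1]=1.000000
k∈{0,1} keeps every argument non-negative
  k=0: (−1)^0·1.0000/(1)·0.8554^2·0.5180^0 = +0.731642
  k=1: (−1)^1·1.0000/(1)·0.8554^0·0.5180^2 = -0.268358
d^1_{0,0}(1.0891) = +0.731642 -0.268358 = +0.463283
|D^1_{0,0}|² = |d^1_{0,0}(β)|² = (+0.463283)² = 0.214631 (the z-rotation phases have unit modulus)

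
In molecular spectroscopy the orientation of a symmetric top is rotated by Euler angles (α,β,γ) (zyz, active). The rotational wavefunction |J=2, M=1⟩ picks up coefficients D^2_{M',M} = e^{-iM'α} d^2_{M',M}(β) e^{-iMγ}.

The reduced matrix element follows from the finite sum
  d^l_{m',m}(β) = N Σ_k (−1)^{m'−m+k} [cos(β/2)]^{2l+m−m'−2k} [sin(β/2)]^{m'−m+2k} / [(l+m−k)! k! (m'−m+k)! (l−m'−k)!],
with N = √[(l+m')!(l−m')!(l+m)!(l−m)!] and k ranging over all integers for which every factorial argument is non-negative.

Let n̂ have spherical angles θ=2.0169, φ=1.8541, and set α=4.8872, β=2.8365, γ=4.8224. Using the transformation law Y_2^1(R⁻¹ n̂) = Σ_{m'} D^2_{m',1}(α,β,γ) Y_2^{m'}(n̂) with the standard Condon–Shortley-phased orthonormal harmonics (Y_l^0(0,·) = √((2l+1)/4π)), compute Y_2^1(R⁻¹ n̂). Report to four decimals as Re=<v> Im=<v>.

Need the full column D^2_{m',1} for m'=−2..2 at α=4.8872, β=2.8365, γ=4.8224.
cos(β/2)=0.151955, sin(β/2)=0.988387
d^2_{-2,1}: single k=3 term ⇒ +0.293446;  D = +0.069642-0.285062i
d^2_{-1,1}: k∈[2..3] ⇒ +0.067672 -0.954352 = -0.886680;  D = -0.884820-0.057417i
d^2_{0,1}: k∈[1..2] ⇒ +0.008495 -0.359396 = -0.350901;  D = -0.038525-0.348780i
d^2_{1,1}: k∈[0..1] ⇒ +0.000533 -0.067672 = -0.067139;  D = +0.064434-0.018865i
d^2_{2,1}: single k=0 term ⇒ -0.006936;  D = +0.003077+0.006216i
Y_2^{m'}(θ=2.0169,φ=1.8541) and Σ D·Y over m':
  (+0.0696-0.2851i)·(-0.2652+0.1687i)  (-0.8848-0.0574i)·(+0.0841+0.2887i)  (-0.0385-0.3488i)·(-0.1393+0.0000i)  (+0.0644-0.0189i)·(-0.0841+0.2887i)  (+0.0031+0.0062i)·(-0.2652-0.1687i)
Y_2^1(R⁻¹ n̂) = -0.022537-0.106331i

Re=-0.0225 Im=-0.1063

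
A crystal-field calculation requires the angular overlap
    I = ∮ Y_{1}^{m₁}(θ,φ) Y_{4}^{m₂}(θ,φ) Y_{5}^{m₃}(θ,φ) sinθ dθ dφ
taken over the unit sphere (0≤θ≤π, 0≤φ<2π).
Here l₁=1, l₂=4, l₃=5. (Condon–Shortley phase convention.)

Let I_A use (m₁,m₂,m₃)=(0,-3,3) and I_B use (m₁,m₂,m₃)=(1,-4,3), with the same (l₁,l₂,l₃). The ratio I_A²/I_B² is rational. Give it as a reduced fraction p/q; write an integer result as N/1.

16/1

Same 1,4,5: normalisation and zero-m 3j drop out of the ratio.
A: Δ: 0! 2! 8! / 11! → 1/495; sum: t=0:+1/5040 = 1/5040; 3j²(1 4 5; 0 -3 3) = Δ·Π!·Σ² = 16/495  (sign +1)
B: Δ: 0! 2! 8! / 11! → 1/495; sum: t=0:+1/80640 = 1/80640; 3j²(1 4 5; 1 -4 3) = Δ·Π!·Σ² = 1/495  (sign +1)
I_A²/I_B² = (16/495)/(1/495) = 16/1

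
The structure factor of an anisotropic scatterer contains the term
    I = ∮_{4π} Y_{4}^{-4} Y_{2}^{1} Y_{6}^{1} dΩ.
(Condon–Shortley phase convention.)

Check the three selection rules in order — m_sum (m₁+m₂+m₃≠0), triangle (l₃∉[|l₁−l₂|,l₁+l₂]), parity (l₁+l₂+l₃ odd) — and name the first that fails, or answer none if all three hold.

azimuthal sum: -4 + 1 + 1 = -2  ✗
2 ≤ 6 ≤ 6 (triangle on l)
L = 4 + 2 + 6 = 12 (even)

m_sum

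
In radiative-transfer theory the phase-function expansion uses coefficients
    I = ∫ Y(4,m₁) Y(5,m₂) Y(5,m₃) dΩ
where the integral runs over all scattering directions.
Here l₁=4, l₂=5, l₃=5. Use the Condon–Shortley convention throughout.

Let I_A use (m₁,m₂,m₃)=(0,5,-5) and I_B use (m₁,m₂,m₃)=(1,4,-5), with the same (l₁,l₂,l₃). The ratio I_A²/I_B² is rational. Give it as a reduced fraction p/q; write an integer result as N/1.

1/2

Shared (l₁,l₂,l₃)=(4,5,5): N and (l;000)² cancel in I_A²/I_B².
A: Δ = 4!·4!·6!/15! = 1/3153150; Racah Σ t=4..4: t=4:+1/414720 = 1/414720; ⇒ 3j(4 5 5; 0 5 -5)² = 2/143, sgn +1
B: Δ = 4!·4!·6!/15! = 1/3153150; Racah Σ t=3..3: t=3:−1/103680 = -1/103680; ⇒ 3j(4 5 5; 1 4 -5)² = 4/143, sgn -1
I_A²/I_B² = (2/143)/(4/143) = 1/2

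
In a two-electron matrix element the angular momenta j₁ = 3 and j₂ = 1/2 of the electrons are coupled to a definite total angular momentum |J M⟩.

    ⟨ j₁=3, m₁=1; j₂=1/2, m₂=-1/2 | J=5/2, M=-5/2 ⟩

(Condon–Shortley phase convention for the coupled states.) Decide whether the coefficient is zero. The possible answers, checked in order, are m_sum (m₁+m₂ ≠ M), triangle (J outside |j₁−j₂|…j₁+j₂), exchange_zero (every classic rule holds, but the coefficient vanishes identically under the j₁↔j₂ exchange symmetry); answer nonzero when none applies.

m_sum

m-sum: m₁+m₂ = 1+(-1/2) = 1/2, M = -5/2  ✗ ⇒ coefficient is 0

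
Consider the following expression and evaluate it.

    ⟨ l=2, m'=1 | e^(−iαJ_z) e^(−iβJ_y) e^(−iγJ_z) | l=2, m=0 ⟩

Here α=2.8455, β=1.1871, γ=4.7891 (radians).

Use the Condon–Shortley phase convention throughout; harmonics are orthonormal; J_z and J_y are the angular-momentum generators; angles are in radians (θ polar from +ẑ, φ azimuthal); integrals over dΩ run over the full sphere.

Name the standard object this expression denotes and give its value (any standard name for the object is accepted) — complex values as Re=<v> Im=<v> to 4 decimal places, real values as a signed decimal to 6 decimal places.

This is a Wigner D-matrix element — the rotation-matrix element ⟨l m'| R(α,β,γ) |l m⟩ in the angular-momentum basis.
D^2_{1,0}(2.8455,1.1871,4.7891) = e^{-i·1·2.8455}·d^2_{1,0}(1.1871)·e^{-i·0·4.7891}. Compute d first:
c=cos(1.187100/2)=0.828960, s=sin(1.187100/2)=0.559307; N=√[6·1·2·2]=4.898979
k∈{0,1} keeps every argument non-negative
  k=0: (−1)^1·4.8990/(2)·0.8290^3·0.5593^1 = -0.780418
  k=1: (−1)^2·4.8990/(2)·0.8290^1·0.5593^3 = +0.355272
d^2_{1,0}(1.1871) = -0.780418 +0.355272 = -0.425146
D = (-0.956484-0.291785i)·(-0.425146)·(+1.000000+0.000000i) = +0.406646+0.124051i

Wigner D-matrix element, Re=0.4066 Im=0.1241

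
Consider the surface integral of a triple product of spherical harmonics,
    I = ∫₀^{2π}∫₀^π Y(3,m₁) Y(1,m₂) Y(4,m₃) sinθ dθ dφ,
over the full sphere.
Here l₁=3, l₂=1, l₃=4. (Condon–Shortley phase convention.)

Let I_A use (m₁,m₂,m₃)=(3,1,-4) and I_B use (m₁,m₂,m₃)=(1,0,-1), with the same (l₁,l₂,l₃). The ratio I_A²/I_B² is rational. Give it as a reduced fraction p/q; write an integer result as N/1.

28/15

Shared (l₁,l₂,l₃)=(3,1,4): N and (l;000)² cancel in I_A²/I_B².
A: Δ = 0!·6!·2!/9! = 1/252; Racah Σ t=0..0: t=0:+1/1440 = 1/1440; ⇒ 3j(3 1 4; 3 1 -4)² = 1/9, sgn +1
B: Δ = 0!·6!·2!/9! = 1/252; Racah Σ t=0..0: t=0:+1/48 = 1/48; ⇒ 3j(3 1 4; 1 0 -1)² = 5/84, sgn -1
I_A²/I_B² = (1/9)/(5/84) = 28/15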